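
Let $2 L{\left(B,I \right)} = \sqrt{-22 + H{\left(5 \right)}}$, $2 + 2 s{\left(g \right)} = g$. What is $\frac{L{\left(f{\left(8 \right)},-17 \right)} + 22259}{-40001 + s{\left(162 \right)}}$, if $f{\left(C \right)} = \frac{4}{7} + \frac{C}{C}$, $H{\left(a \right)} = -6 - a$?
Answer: $- \frac{22259}{39921} - \frac{i \sqrt{33}}{79842} \approx -0.55758 - 7.1949 \cdot 10^{-5} i$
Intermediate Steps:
$s{\left(g \right)} = -1 + \frac{g}{2}$
$f{\left(C \right)} = \frac{11}{7}$ ($f{\left(C \right)} = 4 \cdot \frac{1}{7} + 1 = \frac{4}{7} + 1 = \frac{11}{7}$)
$L{\left(B,I \right)} = \frac{i \sqrt{33}}{2}$ ($L{\left(B,I \right)} = \frac{\sqrt{-22 - 11}}{2} = \frac{\sqrt{-33}}{2} = \frac{i \sqrt{33}}{2}$)
$\frac{L{\left(f{\left(8 \right)},-17 \right)} + 22259}{-40001 + s{\left(162 \right)}} = \frac{\frac{i \sqrt{33}}{2} + 22259}{-40001 + \left(-1 + \frac{1}{2} \cdot 162\right)} = \frac{22259 + \frac{i \sqrt{33}}{2}}{-40001 + \left(-1 + 81\right)} = \frac{22259 + \frac{i \sqrt{33}}{2}}{-40001 + 80} = \frac{22259 + \frac{i \sqrt{33}}{2}}{-39921} = \left(22259 + \frac{i \sqrt{33}}{2}\right) \left(- \frac{1}{39921}\right) = - \frac{22259}{39921} - \frac{i \sqrt{33}}{79842}$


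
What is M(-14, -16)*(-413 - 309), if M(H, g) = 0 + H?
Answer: 10108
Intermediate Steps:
M(H, g) = H
M(-14, -16)*(-413 - 309) = -14*(-413 - 309) = -14*(-722) = 10108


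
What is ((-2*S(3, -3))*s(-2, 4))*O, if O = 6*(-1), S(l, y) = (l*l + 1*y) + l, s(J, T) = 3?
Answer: 324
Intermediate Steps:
S(l, y) = l + y + l**2 (S(l, y) = (l**2 + y) + l = (y + l**2) + l = l + y + l**2)
O = -6
((-2*S(3, -3))*s(-2, 4))*O = (-2*(3 - 3 + 3**2)*3)*(-6) = (-2*(3 - 3 + 9)*3)*(-6) = (-2*9*3)*(-6) = -18*3*(-6) = -54*(-6) = 324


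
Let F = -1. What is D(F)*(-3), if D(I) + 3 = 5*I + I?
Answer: 27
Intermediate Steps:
D(I) = -3 + 6*I (D(I) = -3 + (5*I + I) = -3 + 6*I)
D(F)*(-3) = (-3 + 6*(-1))*(-3) = (-3 - 6)*(-3) = -9*(-3) = 27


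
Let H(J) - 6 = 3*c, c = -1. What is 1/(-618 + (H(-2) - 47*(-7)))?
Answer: -1/286 ≈ -0.0034965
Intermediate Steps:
H(J) = 3 (H(J) = 6 + 3*(-1) = 6 - 3 = 3)
1/(-618 + (H(-2) - 47*(-7))) = 1/(-618 + (3 - 47*(-7))) = 1/(-618 + (3 + 329)) = 1/(-618 + 332) = 1/(-286) = -1/286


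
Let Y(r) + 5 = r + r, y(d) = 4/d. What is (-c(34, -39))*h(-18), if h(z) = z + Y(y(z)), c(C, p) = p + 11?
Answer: -5908/9 ≈ -656.44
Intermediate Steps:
c(C, p) = 11 + p
Y(r) = -5 + 2*r (Y(r) = -5 + (r + r) = -5 + 2*r)
h(z) = -5 + z + 8/z (h(z) = z + (-5 + 2*(4/z)) = z + (-5 + 8/z) = -5 + z + 8/z)
(-c(34, -39))*h(-18) = (-(11 - 39))*(-5 - 18 + 8/(-18)) = (-1*(-28))*(-5 - 18 + 8*(-1/18)) = 28*(-5 - 18 - 4/9) = 28*(-211/9) = -5908/9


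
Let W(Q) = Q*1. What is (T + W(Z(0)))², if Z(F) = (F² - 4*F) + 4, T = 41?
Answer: 2025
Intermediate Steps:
Z(F) = 4 + F² - 4*F
W(Q) = Q
(T + W(Z(0)))² = (41 + (4 + 0² - 4*0))² = (41 + (4 + 0 + 0))² = (41 + 4)² = 45² = 2025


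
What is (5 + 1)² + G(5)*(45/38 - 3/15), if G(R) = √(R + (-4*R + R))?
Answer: 36 + 187*I*√10/190 ≈ 36.0 + 3.1123*I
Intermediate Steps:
G(R) = √2*√(-R) (G(R) = √(R - 3*R) = √(-2*R) = √2*√(-R))
(5 + 1)² + G(5)*(45/38 - 3/15) = (5 + 1)² + (√2*√(-1*5))*(45/38 - 3/15) = 6² + (√2*√(-5))*(45*(1/38) - 3*1/15) = 36 + (√2*(I*√5))*(45/38 - ⅕) = 36 + (I*√10)*(187/190) = 36 + 187*I*√10/190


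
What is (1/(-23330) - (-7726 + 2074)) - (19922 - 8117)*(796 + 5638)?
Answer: -1771860260941/23330 ≈ -7.5948e+7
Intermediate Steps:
(1/(-23330) - (-7726 + 2074)) - (19922 - 8117)*(796 + 5638) = (-1/23330 - 1*(-5652)) - 11805*6434 = (-1/23330 + 5652) - 1*75953370 = 131861159/23330 - 75953370 = -1771860260941/23330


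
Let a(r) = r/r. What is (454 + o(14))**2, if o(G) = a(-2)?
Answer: 207025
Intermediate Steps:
a(r) = 1
o(G) = 1
(454 + o(14))**2 = (454 + 1)**2 = 455**2 = 207025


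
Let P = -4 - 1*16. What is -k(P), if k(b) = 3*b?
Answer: 60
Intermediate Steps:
P = -20 (P = -4 - 16 = -20)
-k(P) = -3*(-20) = -1*(-60) = 60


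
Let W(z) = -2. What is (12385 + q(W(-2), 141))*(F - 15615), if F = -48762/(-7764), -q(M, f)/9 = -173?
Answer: -140798048193/647 ≈ -2.1762e+8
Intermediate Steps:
q(M, f) = 1557 (q(M, f) = -9*(-173) = 1557)
F = 8127/1294 (F = -48762*(-1/7764) = 8127/1294 ≈ 6.2805)
(12385 + q(W(-2), 141))*(F - 15615) = (12385 + 1557)*(8127/1294 - 15615) = 13942*(-20197683/1294) = -140798048193/647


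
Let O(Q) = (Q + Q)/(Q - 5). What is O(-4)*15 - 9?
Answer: 13/3 ≈ 4.3333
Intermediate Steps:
O(Q) = 2*Q/(-5 + Q) (O(Q) = (2*Q)/(-5 + Q) = 2*Q/(-5 + Q))
O(-4)*15 - 9 = (2*(-4)/(-5 - 4))*15 - 9 = (2*(-4)/(-9))*15 - 9 = (2*(-4)*(-⅑))*15 - 9 = (8/9)*15 - 9 = 40/3 - 9 = 13/3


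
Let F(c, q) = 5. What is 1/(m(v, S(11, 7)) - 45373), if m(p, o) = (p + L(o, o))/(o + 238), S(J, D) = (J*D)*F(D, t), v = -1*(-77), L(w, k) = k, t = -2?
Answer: -89/4038131 ≈ -2.2040e-5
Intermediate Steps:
v = 77
S(J, D) = 5*D*J (S(J, D) = (J*D)*5 = (D*J)*5 = 5*D*J)
m(p, o) = (o + p)/(238 + o) (m(p, o) = (p + o)/(o + 238) = (o + p)/(238 + o))
1/(m(v, S(11, 7)) - 45373) = 1/((5*7*11 + 77)/(238 + 5*7*11) - 45373) = 1/((385 + 77)/(238 + 385) - 45373) = 1/(462/623 - 45373) = 1/((1/623)*462 - 45373) = 1/(66/89 - 45373) = 1/(-4038131/89) = -89/4038131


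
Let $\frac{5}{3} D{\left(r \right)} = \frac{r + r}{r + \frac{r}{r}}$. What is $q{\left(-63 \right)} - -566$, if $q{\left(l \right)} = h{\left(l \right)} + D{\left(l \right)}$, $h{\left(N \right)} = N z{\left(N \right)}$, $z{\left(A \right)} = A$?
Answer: $\frac{703114}{155} \approx 4536.2$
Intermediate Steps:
$h{\left(N \right)} = N^{2}$ ($h{\left(N \right)} = N N = N^{2}$)
$D{\left(r \right)} = \frac{6 r}{5 \left(1 + r\right)}$ ($D{\left(r \right)} = \frac{3 \frac{r + r}{r + \frac{r}{r}}}{5} = \frac{3 \frac{2 r}{r + 1}}{5} = \frac{3 \frac{2 r}{1 + r}}{5} = \frac{6 r}{5 \left(1 + r\right)}$)
$q{\left(l \right)} = l^{2} + \frac{6 l}{5 \left(1 + l\right)}$
$q{\left(-63 \right)} - -566 = \frac{1}{5} \left(-63\right) \frac{1}{1 - 63} \left(6 + 5 \left(-63\right) \left(1 - 63\right)\right) - -566 = \frac{1}{5} \left(-63\right) \frac{1}{-62} \left(6 + 5 \left(-63\right) \left(-62\right)\right) + 566 = \frac{1}{5} \left(-63\right) \left(- \frac{1}{62}\right) \left(6 + 19530\right) + 566 = \frac{1}{5} \left(-63\right) \left(- \frac{1}{62}\right) 19536 + 566 = \frac{615384}{155} + 566 = \frac{703114}{155}$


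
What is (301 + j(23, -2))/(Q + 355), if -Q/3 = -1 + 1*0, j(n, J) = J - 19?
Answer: 140/179 ≈ 0.78212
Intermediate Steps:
j(n, J) = -19 + J
Q = 3 (Q = -3*(-1 + 1*0) = -3*(-1 + 0) = -3*(-1) = 3)
(301 + j(23, -2))/(Q + 355) = (301 + (-19 - 2))/(3 + 355) = (301 - 21)/358 = 280*(1/358) = 140/179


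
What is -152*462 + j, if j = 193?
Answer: -70031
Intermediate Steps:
-152*462 + j = -152*462 + 193 = -70224 + 193 = -70031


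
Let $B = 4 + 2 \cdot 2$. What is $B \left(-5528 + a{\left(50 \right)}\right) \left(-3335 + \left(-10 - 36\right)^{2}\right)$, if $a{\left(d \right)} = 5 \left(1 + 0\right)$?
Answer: $53860296$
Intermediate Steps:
$a{\left(d \right)} = 5$ ($a{\left(d \right)} = 5 \cdot 1 = 5$)
$B = 8$ ($B = 4 + 4 = 8$)
$B \left(-5528 + a{\left(50 \right)}\right) \left(-3335 + \left(-10 - 36\right)^{2}\right) = 8 \left(-5528 + 5\right) \left(-3335 + \left(-10 - 36\right)^{2}\right) = 8 \left(- 5523 \left(-3335 + \left(-46\right)^{2}\right)\right) = 8 \left(- 5523 \left(-3335 + 2116\right)\right) = 8 \left(\left(-5523\right) \left(-1219\right)\right) = 8 \cdot 6732537 = 53860296$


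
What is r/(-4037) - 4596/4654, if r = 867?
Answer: -11294535/9394099 ≈ -1.2023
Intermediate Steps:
r/(-4037) - 4596/4654 = 867/(-4037) - 4596/4654 = 867*(-1/4037) - 4596*1/4654 = -867/4037 - 2298/2327 = -11294535/9394099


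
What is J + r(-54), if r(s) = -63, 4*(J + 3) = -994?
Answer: -629/2 ≈ -314.50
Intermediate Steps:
J = -503/2 (J = -3 + (¼)*(-994) = -3 - 497/2 = -503/2 ≈ -251.50)
J + r(-54) = -503/2 - 63 = -629/2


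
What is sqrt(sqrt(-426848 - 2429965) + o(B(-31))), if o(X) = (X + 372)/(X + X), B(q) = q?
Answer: sqrt(-22 + 4*I*sqrt(2856813))/2 ≈ 29.023 + 29.118*I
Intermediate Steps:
o(X) = (372 + X)/(2*X) (o(X) = (372 + X)/((2*X)) = (372 + X)*(1/(2*X)) = (372 + X)/(2*X))
sqrt(sqrt(-426848 - 2429965) + o(B(-31))) = sqrt(sqrt(-426848 - 2429965) + (1/2)*(372 - 31)/(-31)) = sqrt(sqrt(-2856813) + (1/2)*(-1/31)*341) = sqrt(I*sqrt(2856813) - 11/2) = sqrt(-11/2 + I*sqrt(2856813))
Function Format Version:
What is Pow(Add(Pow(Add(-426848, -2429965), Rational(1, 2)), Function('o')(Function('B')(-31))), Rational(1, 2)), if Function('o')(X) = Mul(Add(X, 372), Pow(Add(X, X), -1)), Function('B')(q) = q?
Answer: Mul(Rational(1, 2), Pow(Add(-22, Mul(4, I, Pow(2856813, Rational(1, 2)))), Rational(1, 2))) ≈ Add(29.023, Mul(29.118, I))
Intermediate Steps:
Function('o')(X) = Mul(Rational(1, 2), Pow(X, -1), Add(372, X)) (Function('o')(X) = Mul(Add(372, X), Pow(Mul(2, X), -1)) = Mul(Add(372, X), Mul(Rational(1, 2), Pow(X, -1))) = Mul(Rational(1, 2), Pow(X, -1), Add(372, X)))
Pow(Add(Pow(Add(-426848, -2429965), Rational(1, 2)), Function('o')(Function('B')(-31))), Rational(1, 2)) = Pow(Add(Pow(Add(-426848, -2429965), Rational(1, 2)), Mul(Rational(1, 2), Pow(-31, -1), Add(372, -31))), Rational(1, 2)) = Pow(Add(Pow(-2856813, Rational(1, 2)), Mul(Rational(1, 2), Rational(-1, 31), 341)), Rational(1, 2)) = Pow(Add(Mul(I, Pow(2856813, Rational(1, 2))), Rational(-11, 2)), Rational(1, 2)) = Pow(Add(Rational(-11, 2), Mul(I, Pow(2856813, Rational(1, 2)))), Rational(1, 2))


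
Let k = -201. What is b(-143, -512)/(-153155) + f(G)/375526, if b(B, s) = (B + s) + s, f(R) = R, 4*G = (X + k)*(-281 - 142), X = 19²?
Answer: -1076571879/28756842265 ≈ -0.037437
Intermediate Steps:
X = 361
G = -16920 (G = ((361 - 201)*(-281 - 142))/4 = (160*(-423))/4 = (¼)*(-67680) = -16920)
b(B, s) = B + 2*s
b(-143, -512)/(-153155) + f(G)/375526 = (-143 + 2*(-512))/(-153155) - 16920/375526 = (-143 - 1024)*(-1/153155) - 16920*1/375526 = -1167*(-1/153155) - 8460/187763 = 1167/153155 - 8460/187763 = -1076571879/28756842265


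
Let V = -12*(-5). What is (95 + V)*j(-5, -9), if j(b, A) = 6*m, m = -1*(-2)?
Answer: 1860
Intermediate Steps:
m = 2
V = 60
j(b, A) = 12 (j(b, A) = 6*2 = 12)
(95 + V)*j(-5, -9) = (95 + 60)*12 = 155*12 = 1860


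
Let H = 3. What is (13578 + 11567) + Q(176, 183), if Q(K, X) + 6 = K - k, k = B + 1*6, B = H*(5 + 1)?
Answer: 25291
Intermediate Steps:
B = 18 (B = 3*(5 + 1) = 3*6 = 18)
k = 24 (k = 18 + 1*6 = 18 + 6 = 24)
Q(K, X) = -30 + K (Q(K, X) = -6 + (K - 1*24) = -6 + (K - 24) = -6 + (-24 + K) = -30 + K)
(13578 + 11567) + Q(176, 183) = (13578 + 11567) + (-30 + 176) = 25145 + 146 = 25291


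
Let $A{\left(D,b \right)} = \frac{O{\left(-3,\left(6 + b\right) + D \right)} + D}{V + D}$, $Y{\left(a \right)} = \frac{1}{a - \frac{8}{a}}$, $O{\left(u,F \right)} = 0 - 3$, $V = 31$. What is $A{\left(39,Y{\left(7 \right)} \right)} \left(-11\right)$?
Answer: $- \frac{198}{35} \approx -5.6571$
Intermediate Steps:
$O{\left(u,F \right)} = -3$
$A{\left(D,b \right)} = \frac{-3 + D}{31 + D}$
$A{\left(39,Y{\left(7 \right)} \right)} \left(-11\right) = \frac{-3 + 39}{31 + 39} \left(-11\right) = \frac{1}{70} \cdot 36 \left(-11\right) = \frac{18}{35} \left(-11\right) = - \frac{198}{35}$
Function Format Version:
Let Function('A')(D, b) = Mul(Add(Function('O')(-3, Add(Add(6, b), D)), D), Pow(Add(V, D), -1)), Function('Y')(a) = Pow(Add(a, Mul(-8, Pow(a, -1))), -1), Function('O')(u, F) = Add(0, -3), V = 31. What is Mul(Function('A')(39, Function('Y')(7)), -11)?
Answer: Rational(-198, 35) ≈ -5.6571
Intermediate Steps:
Function('O')(u, F) = -3
Function('A')(D, b) = Mul(Pow(Add(31, D), -1), Add(-3, D)) (Function('A')(D, b) = Mul(Add(-3, D), Pow(Add(31, D), -1)) = Mul(Pow(Add(31, D), -1), Add(-3, D)))
Mul(Function('A')(39, Function('Y')(7)), -11) = Mul(Mul(Pow(Add(31, 39), -1), Add(-3, 39)), -11) = Mul(Mul(Pow(70, -1), 36), -11) = Mul(Mul(Rational(1, 70), 36), -11) = Mul(Rational(18, 35), -11) = Rational(-198, 35)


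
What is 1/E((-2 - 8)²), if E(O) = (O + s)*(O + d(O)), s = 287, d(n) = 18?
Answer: 1/45666 ≈ 2.1898e-5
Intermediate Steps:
E(O) = (18 + O)*(287 + O) (E(O) = (O + 287)*(O + 18) = (287 + O)*(18 + O) = (18 + O)*(287 + O))
1/E((-2 - 8)²) = 1/(5166 + ((-2 - 8)²)² + 305*(-2 - 8)²) = 1/(5166 + ((-10)²)² + 305*(-10)²) = 1/(5166 + 100² + 305*100) = 1/(5166 + 10000 + 30500) = 1/45666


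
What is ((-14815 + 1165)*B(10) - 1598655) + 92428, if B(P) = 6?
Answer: -1588127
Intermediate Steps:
((-14815 + 1165)*B(10) - 1598655) + 92428 = ((-14815 + 1165)*6 - 1598655) + 92428 = (-13650*6 - 1598655) + 92428 = (-81900 - 1598655) + 92428 = -1680555 + 92428 = -1588127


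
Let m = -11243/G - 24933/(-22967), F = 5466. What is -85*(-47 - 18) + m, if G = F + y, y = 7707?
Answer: 1671627432203/302544291 ≈ 5525.2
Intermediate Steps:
G = 13173 (G = 5466 + 7707 = 13173)
m = 70224428/302544291 (m = -11243/13173 - 24933/(-22967) = -11243*1/13173 - 24933*(-1/22967) = -11243/13173 + 24933/22967 = 70224428/302544291 ≈ 0.23211)
-85*(-47 - 18) + m = -85*(-47 - 18) + 70224428/302544291 = -85*(-65) + 70224428/302544291 = 5525 + 70224428/302544291 = 1671627432203/302544291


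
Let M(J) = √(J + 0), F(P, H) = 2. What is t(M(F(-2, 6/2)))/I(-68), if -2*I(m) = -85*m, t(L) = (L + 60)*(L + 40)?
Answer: -1201/1445 - 10*√2/289 ≈ -0.88008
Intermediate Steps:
M(J) = √J
t(L) = (40 + L)*(60 + L) (t(L) = (60 + L)*(40 + L) = (40 + L)*(60 + L))
I(m) = 85*m/2 (I(m) = -(-85)*m/2 = 85*m/2)
t(M(F(-2, 6/2)))/I(-68) = (2400 + (√2)² + 100*√2)/(((85/2)*(-68))) = (2400 + 2 + 100*√2)/(-2890) = (2402 + 100*√2)*(-1/2890) = -1201/1445 - 10*√2/289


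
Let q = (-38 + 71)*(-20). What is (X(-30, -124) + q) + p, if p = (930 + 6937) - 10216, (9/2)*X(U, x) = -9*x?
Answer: -2761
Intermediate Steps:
X(U, x) = -2*x (X(U, x) = 2*(-9*x)/9 = -2*x)
p = -2349 (p = 7867 - 10216 = -2349)
q = -660 (q = 33*(-20) = -660)
(X(-30, -124) + q) + p = (-2*(-124) - 660) - 2349 = (248 - 660) - 2349 = -412 - 2349 = -2761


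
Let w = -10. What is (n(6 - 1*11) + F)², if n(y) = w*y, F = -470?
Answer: 176400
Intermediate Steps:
n(y) = -10*y
(n(6 - 1*11) + F)² = (-10*(6 - 1*11) - 470)² = (-10*(6 - 11) - 470)² = (-10*(-5) - 470)² = (50 - 470)² = (-420)² = 176400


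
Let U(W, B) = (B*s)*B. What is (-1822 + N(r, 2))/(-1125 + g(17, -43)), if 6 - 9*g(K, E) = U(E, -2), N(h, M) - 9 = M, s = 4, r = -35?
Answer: 16299/10135 ≈ 1.6082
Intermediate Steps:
N(h, M) = 9 + M
U(W, B) = 4*B² (U(W, B) = (B*4)*B = (4*B)*B = 4*B²)
g(K, E) = -10/9 (g(K, E) = ⅔ - 4*(-2)²/9 = ⅔ - 4*4/9 = ⅔ - ⅑*16 = ⅔ - 16/9 = -10/9)
(-1822 + N(r, 2))/(-1125 + g(17, -43)) = (-1822 + (9 + 2))/(-1125 - 10/9) = (-1822 + 11)/(-10135/9) = -1811*(-9/10135) = 16299/10135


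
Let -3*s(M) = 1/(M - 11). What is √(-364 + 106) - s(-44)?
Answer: -1/165 + I*√258 ≈ -0.0060606 + 16.062*I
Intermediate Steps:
s(M) = -1/(3*(-11 + M)) (s(M) = -1/(3*(M - 11)) = -1/(3*(-11 + M)))
√(-364 + 106) - s(-44) = √(-364 + 106) - (-1)/(-33 + 3*(-44)) = √(-258) - (-1)/(-33 - 132) = I*√258 - (-1)/(-165) = I*√258 - (-1)*(-1)/165 = I*√258 - 1*1/165 = I*√258 - 1/165 = -1/165 + I*√258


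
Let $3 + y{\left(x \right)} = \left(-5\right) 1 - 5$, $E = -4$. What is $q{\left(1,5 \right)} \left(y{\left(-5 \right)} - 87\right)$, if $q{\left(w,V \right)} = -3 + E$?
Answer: $700$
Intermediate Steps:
$y{\left(x \right)} = -13$ ($y{\left(x \right)} = -3 - 10 = -13$)
$q{\left(w,V \right)} = -7$ ($q{\left(w,V \right)} = -3 - 4 = -7$)
$q{\left(1,5 \right)} \left(y{\left(-5 \right)} - 87\right) = - 7 \left(-13 - 87\right) = \left(-7\right) \left(-100\right) = 700$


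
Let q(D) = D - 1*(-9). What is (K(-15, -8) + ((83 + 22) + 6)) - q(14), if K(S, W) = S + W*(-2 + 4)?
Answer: 57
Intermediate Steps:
K(S, W) = S + 2*W (K(S, W) = S + W*2 = S + 2*W)
q(D) = 9 + D (q(D) = D + 9 = 9 + D)
(K(-15, -8) + ((83 + 22) + 6)) - q(14) = ((-15 + 2*(-8)) + ((83 + 22) + 6)) - (9 + 14) = ((-15 - 16) + (105 + 6)) - 1*23 = (-31 + 111) - 23 = 80 - 23 = 57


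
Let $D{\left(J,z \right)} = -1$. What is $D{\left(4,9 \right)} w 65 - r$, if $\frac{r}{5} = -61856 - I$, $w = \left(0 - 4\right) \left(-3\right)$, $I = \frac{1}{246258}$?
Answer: $\frac{75970593005}{246258} \approx 3.085 \cdot 10^{5}$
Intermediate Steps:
$I = \frac{1}{246258} \approx 4.0608 \cdot 10^{-6}$
$w = 12$ ($w = \left(-4\right) \left(-3\right) = 12$)
$r = - \frac{76162674245}{246258}$ ($r = 5 \left(-61856 - \frac{1}{246258}\right) = 5 \left(- \frac{15232534849}{246258}\right) = - \frac{76162674245}{246258} \approx -3.0928 \cdot 10^{5}$)
$D{\left(4,9 \right)} w 65 - r = \left(-1\right) 12 \cdot 65 - - \frac{76162674245}{246258} = \left(-12\right) 65 + \frac{76162674245}{246258} = -780 + \frac{76162674245}{246258} = \frac{75970593005}{246258}$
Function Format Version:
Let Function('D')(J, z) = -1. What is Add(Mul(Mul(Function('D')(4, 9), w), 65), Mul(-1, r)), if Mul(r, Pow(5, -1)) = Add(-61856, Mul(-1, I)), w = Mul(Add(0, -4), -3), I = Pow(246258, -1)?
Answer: Rational(75970593005, 246258) ≈ 3.0850e+5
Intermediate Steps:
I = Rational(1, 246258) ≈ 4.0608e-6
w = 12 (w = Mul(-4, -3) = 12)
r = Rational(-76162674245, 246258) (r = Mul(5, Add(-61856, Mul(-1, Rational(1, 246258)))) = Mul(5, Add(-61856, Rational(-1, 246258))) = Mul(5, Rational(-15232534849, 246258)) = Rational(-76162674245, 246258) ≈ -3.0928e+5)
Add(Mul(Mul(Function('D')(4, 9), w), 65), Mul(-1, r)) = Add(Mul(Mul(-1, 12), 65), Mul(-1, Rational(-76162674245, 246258))) = Add(Mul(-12, 65), Rational(76162674245, 246258)) = Add(-780, Rational(76162674245, 246258)) = Rational(75970593005, 246258)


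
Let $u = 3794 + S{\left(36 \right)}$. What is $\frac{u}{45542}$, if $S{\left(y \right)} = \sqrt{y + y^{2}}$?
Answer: $\frac{271}{3253} + \frac{3 \sqrt{37}}{22771} \approx 0.084109$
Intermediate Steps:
$u = 3794 + 6 \sqrt{37}$ ($u = 3794 + \sqrt{36 \left(1 + 36\right)} = 3794 + \sqrt{36 \cdot 37} = 3794 + \sqrt{1332} = 3794 + 6 \sqrt{37} \approx 3830.5$)
$\frac{u}{45542} = \frac{3794 + 6 \sqrt{37}}{45542} = \left(3794 + 6 \sqrt{37}\right) \frac{1}{45542} = \frac{271}{3253} + \frac{3 \sqrt{37}}{22771}$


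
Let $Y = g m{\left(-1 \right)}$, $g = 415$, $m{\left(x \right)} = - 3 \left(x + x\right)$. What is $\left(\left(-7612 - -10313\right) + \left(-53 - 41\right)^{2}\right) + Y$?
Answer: $14027$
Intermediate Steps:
$m{\left(x \right)} = - 6 x$ ($m{\left(x \right)} = - 3 \cdot 2 x = - 6 x$)
$Y = 2490$ ($Y = 415 \left(\left(-6\right) \left(-1\right)\right) = 415 \cdot 6 = 2490$)
$\left(\left(-7612 - -10313\right) + \left(-53 - 41\right)^{2}\right) + Y = \left(\left(-7612 - -10313\right) + \left(-53 - 41\right)^{2}\right) + 2490 = \left(\left(-7612 + 10313\right) + \left(-94\right)^{2}\right) + 2490 = \left(2701 + 8836\right) + 2490 = 11537 + 2490 = 14027$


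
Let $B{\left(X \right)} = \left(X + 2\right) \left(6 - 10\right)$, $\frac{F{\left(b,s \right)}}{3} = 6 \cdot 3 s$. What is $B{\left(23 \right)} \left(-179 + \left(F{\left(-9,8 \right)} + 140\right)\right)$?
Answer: $-39300$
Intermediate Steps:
$F{\left(b,s \right)} = 54 s$ ($F{\left(b,s \right)} = 3 \cdot 6 \cdot 3 s = 3 \cdot 18 s = 54 s$)
$B{\left(X \right)} = -8 - 4 X$ ($B{\left(X \right)} = \left(2 + X\right) \left(-4\right) = -8 - 4 X$)
$B{\left(23 \right)} \left(-179 + \left(F{\left(-9,8 \right)} + 140\right)\right) = \left(-8 - 92\right) \left(-179 + \left(54 \cdot 8 + 140\right)\right) = \left(-8 - 92\right) \left(-179 + \left(432 + 140\right)\right) = - 100 \left(-179 + 572\right) = \left(-100\right) 393 = -39300$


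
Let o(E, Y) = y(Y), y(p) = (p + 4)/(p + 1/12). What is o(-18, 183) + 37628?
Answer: 82670960/2197 ≈ 37629.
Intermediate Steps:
y(p) = (4 + p)/(1/12 + p) (y(p) = (4 + p)/(p + 1/12) = (4 + p)/(1/12 + p))
o(E, Y) = 12*(4 + Y)/(1 + 12*Y)
o(-18, 183) + 37628 = 12*(4 + 183)/(1 + 12*183) + 37628 = 12*187/(1 + 2196) + 37628 = 12*187/2197 + 37628 = 12*(1/2197)*187 + 37628 = 2244/2197 + 37628 = 82670960/2197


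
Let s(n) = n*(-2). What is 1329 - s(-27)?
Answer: 1275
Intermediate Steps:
s(n) = -2*n
1329 - s(-27) = 1329 - (-2)*(-27) = 1329 - 1*54 = 1329 - 54 = 1275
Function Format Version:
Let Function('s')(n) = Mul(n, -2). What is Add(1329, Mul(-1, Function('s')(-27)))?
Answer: 1275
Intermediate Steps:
Function('s')(n) = Mul(-2, n)
Add(1329, Mul(-1, Function('s')(-27))) = Add(1329, Mul(-1, Mul(-2, -27))) = Add(1329, Mul(-1, 54)) = Add(1329, -54) = 1275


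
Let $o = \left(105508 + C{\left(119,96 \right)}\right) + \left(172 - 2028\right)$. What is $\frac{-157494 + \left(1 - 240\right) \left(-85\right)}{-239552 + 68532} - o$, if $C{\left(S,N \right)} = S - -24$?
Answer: $- \frac{17750883721}{171020} \approx -1.0379 \cdot 10^{5}$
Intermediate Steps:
$C{\left(S,N \right)} = 24 + S$ ($C{\left(S,N \right)} = S + 24 = 24 + S$)
$o = 103795$ ($o = \left(105508 + \left(24 + 119\right)\right) + \left(172 - 2028\right) = \left(105508 + 143\right) + \left(172 - 2028\right) = 105651 - 1856 = 103795$)
$\frac{-157494 + \left(1 - 240\right) \left(-85\right)}{-239552 + 68532} - o = \frac{-157494 + \left(1 - 240\right) \left(-85\right)}{-239552 + 68532} - 103795 = \frac{-157494 - -20315}{-171020} - 103795 = \left(-157494 + 20315\right) \left(- \frac{1}{171020}\right) - 103795 = \left(-137179\right) \left(- \frac{1}{171020}\right) - 103795 = \frac{137179}{171020} - 103795 = - \frac{17750883721}{171020}$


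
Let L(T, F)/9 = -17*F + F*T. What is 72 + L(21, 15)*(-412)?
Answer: -222408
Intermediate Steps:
L(T, F) = -153*F + 9*F*T (L(T, F) = 9*(-17*F + F*T) = -153*F + 9*F*T)
72 + L(21, 15)*(-412) = 72 + (9*15*(-17 + 21))*(-412) = 72 + (9*15*4)*(-412) = 72 + 540*(-412) = 72 - 222480 = -222408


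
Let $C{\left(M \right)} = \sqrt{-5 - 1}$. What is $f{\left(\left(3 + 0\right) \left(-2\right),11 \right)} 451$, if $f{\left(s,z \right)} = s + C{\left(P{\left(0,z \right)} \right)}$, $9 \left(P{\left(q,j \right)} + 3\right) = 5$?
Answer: $-2706 + 451 i \sqrt{6} \approx -2706.0 + 1104.7 i$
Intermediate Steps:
$P{\left(q,j \right)} = - \frac{22}{9}$ ($P{\left(q,j \right)} = -3 + \frac{1}{9} \cdot 5 = -3 + \frac{5}{9} = - \frac{22}{9}$)
$C{\left(M \right)} = i \sqrt{6}$ ($C{\left(M \right)} = \sqrt{-6} = i \sqrt{6}$)
$f{\left(s,z \right)} = s + i \sqrt{6}$
$f{\left(\left(3 + 0\right) \left(-2\right),11 \right)} 451 = \left(\left(3 + 0\right) \left(-2\right) + i \sqrt{6}\right) 451 = \left(3 \left(-2\right) + i \sqrt{6}\right) 451 = \left(-6 + i \sqrt{6}\right) 451 = -2706 + 451 i \sqrt{6}$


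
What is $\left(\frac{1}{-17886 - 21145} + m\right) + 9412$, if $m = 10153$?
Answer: $\frac{763641514}{39031} \approx 19565.0$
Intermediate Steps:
$\left(\frac{1}{-17886 - 21145} + m\right) + 9412 = \left(\frac{1}{-17886 - 21145} + 10153\right) + 9412 = \left(\frac{1}{-39031} + 10153\right) + 9412 = \left(- \frac{1}{39031} + 10153\right) + 9412 = \frac{396281742}{39031} + 9412 = \frac{763641514}{39031}$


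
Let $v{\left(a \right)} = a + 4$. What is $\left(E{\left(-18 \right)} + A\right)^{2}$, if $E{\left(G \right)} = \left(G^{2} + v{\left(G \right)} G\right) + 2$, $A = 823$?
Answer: $1962801$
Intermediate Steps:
$v{\left(a \right)} = 4 + a$
$E{\left(G \right)} = 2 + G^{2} + G \left(4 + G\right)$ ($E{\left(G \right)} = \left(G^{2} + \left(4 + G\right) G\right) + 2 = \left(G^{2} + G \left(4 + G\right)\right) + 2 = 2 + G^{2} + G \left(4 + G\right)$)
$\left(E{\left(-18 \right)} + A\right)^{2} = \left(\left(2 + \left(-18\right)^{2} - 18 \left(4 - 18\right)\right) + 823\right)^{2} = \left(\left(2 + 324 - -252\right) + 823\right)^{2} = \left(\left(2 + 324 + 252\right) + 823\right)^{2} = \left(578 + 823\right)^{2} = 1401^{2} = 1962801$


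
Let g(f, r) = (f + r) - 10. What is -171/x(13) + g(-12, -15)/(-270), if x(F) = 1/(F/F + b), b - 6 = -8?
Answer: 46207/270 ≈ 171.14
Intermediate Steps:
b = -2 (b = 6 - 8 = -2)
x(F) = -1 (x(F) = 1/(F/F - 2) = 1/(1 - 2) = 1/(-1) = -1)
g(f, r) = -10 + f + r
-171/x(13) + g(-12, -15)/(-270) = -171/(-1) + (-10 - 12 - 15)/(-270) = -171*(-1) - 37*(-1/270) = 171 + 37/270 = 46207/270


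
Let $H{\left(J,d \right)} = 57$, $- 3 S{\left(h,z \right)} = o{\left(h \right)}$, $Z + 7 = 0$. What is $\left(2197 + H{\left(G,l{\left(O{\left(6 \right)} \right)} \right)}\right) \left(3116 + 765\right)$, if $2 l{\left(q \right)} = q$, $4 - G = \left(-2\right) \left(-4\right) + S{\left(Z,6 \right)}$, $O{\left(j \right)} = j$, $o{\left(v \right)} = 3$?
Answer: $8747774$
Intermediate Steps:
$Z = -7$ ($Z = -7 + 0 = -7$)
$S{\left(h,z \right)} = -1$ ($S{\left(h,z \right)} = \left(- \frac{1}{3}\right) 3 = -1$)
$G = -3$ ($G = 4 - \left(\left(-2\right) \left(-4\right) - 1\right) = 4 - \left(8 - 1\right) = 4 - 7 = -3$)
$l{\left(q \right)} = \frac{q}{2}$
$\left(2197 + H{\left(G,l{\left(O{\left(6 \right)} \right)} \right)}\right) \left(3116 + 765\right) = \left(2197 + 57\right) \left(3116 + 765\right) = 2254 \cdot 3881 = 8747774$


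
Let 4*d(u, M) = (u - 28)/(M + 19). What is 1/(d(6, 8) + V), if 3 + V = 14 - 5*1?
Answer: 54/313 ≈ 0.17252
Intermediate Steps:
d(u, M) = (-28 + u)/(4*(19 + M)) (d(u, M) = ((u - 28)/(M + 19))/4 = ((-28 + u)/(19 + M))/4 = (-28 + u)/(4*(19 + M)))
V = 6 (V = -3 + (14 - 5*1) = -3 + (14 - 5) = -3 + 9 = 6)
1/(d(6, 8) + V) = 1/((-28 + 6)/(4*(19 + 8)) + 6) = 1/((¼)*(-22)/27 + 6) = 1/((¼)*(1/27)*(-22) + 6) = 1/(-11/54 + 6) = 1/(313/54) = 54/313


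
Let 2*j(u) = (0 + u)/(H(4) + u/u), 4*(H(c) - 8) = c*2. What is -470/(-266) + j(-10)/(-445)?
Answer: 230198/130207 ≈ 1.7679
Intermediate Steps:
H(c) = 8 + c/2 (H(c) = 8 + (c*2)/4 = 8 + (2*c)/4 = 8 + c/2)
j(u) = u/22 (j(u) = ((0 + u)/((8 + (½)*4) + u/u))/2 = (u/((8 + 2) + 1))/2 = (u/(10 + 1))/2 = (u/11)/2 = u/22)
-470/(-266) + j(-10)/(-445) = -470/(-266) + ((1/22)*(-10))/(-445) = -470*(-1/266) - 5/11*(-1/445) = 235/133 + 1/979 = 230198/130207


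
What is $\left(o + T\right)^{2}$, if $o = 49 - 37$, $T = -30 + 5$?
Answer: $169$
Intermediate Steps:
$T = -25$
$o = 12$
$\left(o + T\right)^{2} = \left(12 - 25\right)^{2} = \left(-13\right)^{2} = 169$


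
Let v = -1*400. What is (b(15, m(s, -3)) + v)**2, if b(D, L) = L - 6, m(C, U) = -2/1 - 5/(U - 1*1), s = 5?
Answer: 2647129/16 ≈ 1.6545e+5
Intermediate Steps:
m(C, U) = -2 - 5/(-1 + U) (m(C, U) = -2*1 - 5/(U - 1) = -2 - 5/(-1 + U))
v = -400
b(D, L) = -6 + L
(b(15, m(s, -3)) + v)**2 = ((-6 + (-3 - 2*(-3))/(-1 - 3)) - 400)**2 = ((-6 + (-3 + 6)/(-4)) - 400)**2 = ((-6 - 1/4*3) - 400)**2 = ((-6 - 3/4) - 400)**2 = (-27/4 - 400)**2 = (-1627/4)**2 = 2647129/16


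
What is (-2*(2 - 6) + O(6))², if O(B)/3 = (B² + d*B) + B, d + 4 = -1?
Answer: 1936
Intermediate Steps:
d = -5 (d = -4 - 1 = -5)
O(B) = -12*B + 3*B² (O(B) = 3*((B² - 5*B) + B) = 3*(B² - 4*B) = -12*B + 3*B²)
(-2*(2 - 6) + O(6))² = (-2*(2 - 6) + 3*6*(-4 + 6))² = (-2*(-4) + 3*6*2)² = (8 + 36)² = 44² = 1936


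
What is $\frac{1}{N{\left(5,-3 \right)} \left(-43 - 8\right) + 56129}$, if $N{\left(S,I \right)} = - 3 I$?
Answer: $\frac{1}{55670} \approx 1.7963 \cdot 10^{-5}$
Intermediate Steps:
$\frac{1}{N{\left(5,-3 \right)} \left(-43 - 8\right) + 56129} = \frac{1}{\left(-3\right) \left(-3\right) \left(-43 - 8\right) + 56129} = \frac{1}{9 \left(-51\right) + 56129} = \frac{1}{-459 + 56129} = \frac{1}{55670}$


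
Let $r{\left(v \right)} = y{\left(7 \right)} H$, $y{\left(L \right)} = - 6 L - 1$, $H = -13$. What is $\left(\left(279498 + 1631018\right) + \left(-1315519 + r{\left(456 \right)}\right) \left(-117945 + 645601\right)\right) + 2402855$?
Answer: $-693842220389$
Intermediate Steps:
$y{\left(L \right)} = -1 - 6 L$
$r{\left(v \right)} = 559$ ($r{\left(v \right)} = \left(-1 - 42\right) \left(-13\right) = \left(-43\right) \left(-13\right) = 559$)
$\left(\left(279498 + 1631018\right) + \left(-1315519 + r{\left(456 \right)}\right) \left(-117945 + 645601\right)\right) + 2402855 = \left(\left(279498 + 1631018\right) + \left(-1315519 + 559\right) \left(-117945 + 645601\right)\right) + 2402855 = \left(1910516 - 693846533760\right) + 2402855 = -693844623244 + 2402855 = -693842220389$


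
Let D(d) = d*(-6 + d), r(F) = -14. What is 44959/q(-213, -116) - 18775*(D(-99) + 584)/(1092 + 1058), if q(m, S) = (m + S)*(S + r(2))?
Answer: -88161144464/919555 ≈ -95874.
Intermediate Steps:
q(m, S) = (-14 + S)*(S + m) (q(m, S) = (m + S)*(S - 14) = (S + m)*(-14 + S) = (-14 + S)*(S + m))
44959/q(-213, -116) - 18775*(D(-99) + 584)/(1092 + 1058) = 44959/((-116)² - 14*(-116) - 14*(-213) - 116*(-213)) - 18775*(-99*(-6 - 99) + 584)/(1092 + 1058) = 44959/(13456 + 1624 + 2982 + 24708) - 18775/(2150/(-99*(-105) + 584)) = 44959/42770 - 18775/(2150/(10395 + 584)) = 44959*(1/42770) - 18775/(2150/10979) = 44959/42770 - 18775/(2150*(1/10979)) = 44959/42770 - 18775/2150/10979 = 44959/42770 - 18775*10979/2150 = 44959/42770 - 8245229/86 = -88161144464/919555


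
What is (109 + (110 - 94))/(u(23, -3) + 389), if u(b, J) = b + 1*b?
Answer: 25/87 ≈ 0.28736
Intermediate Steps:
u(b, J) = 2*b (u(b, J) = b + b = 2*b)
(109 + (110 - 94))/(u(23, -3) + 389) = (109 + (110 - 94))/(2*23 + 389) = (109 + 16)/(46 + 389) = 125/435 = 125*(1/435) = 25/87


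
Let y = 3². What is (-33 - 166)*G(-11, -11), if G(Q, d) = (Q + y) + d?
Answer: 2587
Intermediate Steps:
y = 9
G(Q, d) = 9 + Q + d (G(Q, d) = (Q + 9) + d = (9 + Q) + d = 9 + Q + d)
(-33 - 166)*G(-11, -11) = (-33 - 166)*(9 - 11 - 11) = -199*(-13) = 2587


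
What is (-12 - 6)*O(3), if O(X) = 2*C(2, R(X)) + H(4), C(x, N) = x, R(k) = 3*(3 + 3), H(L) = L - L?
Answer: -72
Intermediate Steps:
H(L) = 0
R(k) = 18 (R(k) = 3*6 = 18)
O(X) = 4 (O(X) = 2*2 + 0 = 4 + 0 = 4)
(-12 - 6)*O(3) = (-12 - 6)*4 = -18*4 = -72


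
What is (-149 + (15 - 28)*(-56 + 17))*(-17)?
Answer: -6086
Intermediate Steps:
(-149 + (15 - 28)*(-56 + 17))*(-17) = (-149 - 13*(-39))*(-17) = (-149 + 507)*(-17) = 358*(-17) = -6086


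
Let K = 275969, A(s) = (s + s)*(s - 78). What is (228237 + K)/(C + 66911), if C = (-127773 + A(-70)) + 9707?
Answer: -504206/30435 ≈ -16.567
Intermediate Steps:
A(s) = 2*s*(-78 + s) (A(s) = (2*s)*(-78 + s) = 2*s*(-78 + s))
C = -97346 (C = (-127773 + 2*(-70)*(-78 - 70)) + 9707 = (-127773 + 2*(-70)*(-148)) + 9707 = (-127773 + 20720) + 9707 = -107053 + 9707 = -97346)
(228237 + K)/(C + 66911) = (228237 + 275969)/(-97346 + 66911) = 504206/(-30435) = 504206*(-1/30435) = -504206/30435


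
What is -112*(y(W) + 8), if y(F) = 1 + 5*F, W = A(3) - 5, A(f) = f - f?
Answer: 1792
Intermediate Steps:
A(f) = 0
W = -5 (W = 0 - 5 = -5)
-112*(y(W) + 8) = -112*((1 + 5*(-5)) + 8) = -112*((1 - 25) + 8) = -112*(-24 + 8) = -112*(-16) = 1792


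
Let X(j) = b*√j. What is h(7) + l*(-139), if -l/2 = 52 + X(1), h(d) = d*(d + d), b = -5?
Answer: 13164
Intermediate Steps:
X(j) = -5*√j
h(d) = 2*d² (h(d) = d*(2*d) = 2*d²)
l = -94 (l = -2*(52 - 5*√1) = -2*(52 - 5*1) = -2*(52 - 5) = -2*47 = -94)
h(7) + l*(-139) = 2*7² - 94*(-139) = 2*49 + 13066 = 98 + 13066 = 13164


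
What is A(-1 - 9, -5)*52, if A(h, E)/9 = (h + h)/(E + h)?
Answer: 624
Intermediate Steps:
A(h, E) = 18*h/(E + h) (A(h, E) = 9*((h + h)/(E + h)) = 9*((2*h)/(E + h)) = 9*(2*h/(E + h)) = 18*h/(E + h))
A(-1 - 9, -5)*52 = (18*(-1 - 9)/(-5 + (-1 - 9)))*52 = (18*(-10)/(-5 - 10))*52 = (18*(-10)/(-15))*52 = (18*(-10)*(-1/15))*52 = 12*52 = 624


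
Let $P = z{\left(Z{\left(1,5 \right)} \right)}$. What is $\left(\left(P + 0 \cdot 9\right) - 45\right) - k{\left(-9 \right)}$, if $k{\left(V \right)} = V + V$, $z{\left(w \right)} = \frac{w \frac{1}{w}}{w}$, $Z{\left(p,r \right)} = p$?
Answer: $-26$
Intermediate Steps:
$z{\left(w \right)} = \frac{1}{w}$ ($z{\left(w \right)} = 1 \frac{1}{w} = \frac{1}{w}$)
$k{\left(V \right)} = 2 V$
$P = 1$ ($P = 1^{-1} = 1$)
$\left(\left(P + 0 \cdot 9\right) - 45\right) - k{\left(-9 \right)} = \left(\left(1 + 0 \cdot 9\right) - 45\right) - 2 \left(-9\right) = \left(\left(1 + 0\right) - 45\right) - -18 = \left(1 - 45\right) + 18 = -44 + 18 = -26$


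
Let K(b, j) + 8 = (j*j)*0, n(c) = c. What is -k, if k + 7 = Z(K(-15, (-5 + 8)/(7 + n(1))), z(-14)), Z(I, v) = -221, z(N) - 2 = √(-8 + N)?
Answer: 228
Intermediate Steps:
z(N) = 2 + √(-8 + N)
K(b, j) = -8 (K(b, j) = -8 + (j*j)*0 = -8 + j²*0 = -8 + 0 = -8)
k = -228 (k = -7 - 221 = -228)
-k = -1*(-228) = 228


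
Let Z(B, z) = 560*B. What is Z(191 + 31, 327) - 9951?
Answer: 114369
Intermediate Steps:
Z(191 + 31, 327) - 9951 = 560*(191 + 31) - 9951 = 560*222 - 9951 = 124320 - 9951 = 114369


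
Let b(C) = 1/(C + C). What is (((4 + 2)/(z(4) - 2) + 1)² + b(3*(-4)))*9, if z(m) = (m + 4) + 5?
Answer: 20445/968 ≈ 21.121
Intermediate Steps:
z(m) = 9 + m (z(m) = (4 + m) + 5 = 9 + m)
b(C) = 1/(2*C)
(((4 + 2)/(z(4) - 2) + 1)² + b(3*(-4)))*9 = (((4 + 2)/((9 + 4) - 2) + 1)² + 1/(2*((3*(-4)))))*9 = ((6/(13 - 2) + 1)² + (½)/(-12))*9 = ((6/11 + 1)² + (½)*(-1/12))*9 = ((6*(1/11) + 1)² - 1/24)*9 = ((6/11 + 1)² - 1/24)*9 = ((17/11)² - 1/24)*9 = (289/121 - 1/24)*9 = (6815/2904)*9 = 20445/968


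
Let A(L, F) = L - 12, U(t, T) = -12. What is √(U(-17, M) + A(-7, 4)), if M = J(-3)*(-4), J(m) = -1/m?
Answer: I*√31 ≈ 5.5678*I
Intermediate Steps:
M = -4/3 (M = -1/(-3)*(-4) = -1*(-⅓)*(-4) = (⅓)*(-4) = -4/3 ≈ -1.3333)
A(L, F) = -12 + L
√(U(-17, M) + A(-7, 4)) = √(-12 + (-12 - 7)) = √(-12 - 19) = √(-31) = I*√31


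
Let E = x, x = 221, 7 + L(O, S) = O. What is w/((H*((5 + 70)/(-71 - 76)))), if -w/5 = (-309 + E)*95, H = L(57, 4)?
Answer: -40964/25 ≈ -1638.6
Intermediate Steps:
L(O, S) = -7 + O
E = 221
H = 50 (H = -7 + 57 = 50)
w = 41800 (w = -5*(-309 + 221)*95 = -(-440)*95 = -5*(-8360) = 41800)
w/((H*((5 + 70)/(-71 - 76)))) = 41800/((50*((5 + 70)/(-71 - 76)))) = 41800/((50*(75/(-147)))) = 41800/((50*(75*(-1/147)))) = 41800/((50*(-25/49))) = 41800/(-1250/49) = 41800*(-49/1250) = -40964/25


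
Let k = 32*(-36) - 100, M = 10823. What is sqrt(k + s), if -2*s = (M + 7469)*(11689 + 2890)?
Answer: I*sqrt(133340786) ≈ 11547.0*I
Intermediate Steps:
k = -1252 (k = -1152 - 100 = -1252)
s = -133339534 (s = -(10823 + 7469)*(11689 + 2890)/2 = -9146*14579 = -1/2*266679068 = -133339534)
sqrt(k + s) = sqrt(-1252 - 133339534) = sqrt(-133340786) = I*sqrt(133340786)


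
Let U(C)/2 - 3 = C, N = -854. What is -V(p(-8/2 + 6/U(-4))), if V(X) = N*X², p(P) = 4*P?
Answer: 669536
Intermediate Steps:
U(C) = 6 + 2*C
V(X) = -854*X²
-V(p(-8/2 + 6/U(-4))) = -(-854)*(4*(-8/2 + 6/(6 + 2*(-4))))² = -(-854)*(4*(-8*½ + 6/(6 - 8)))² = -(-854)*(4*(-4 + 6/(-2)))² = -(-854)*(4*(-4 + 6*(-½)))² = -(-854)*(4*(-4 - 3))² = -(-854)*(4*(-7))² = -(-854)*(-28)² = -(-854)*784 = -1*(-669536) = 669536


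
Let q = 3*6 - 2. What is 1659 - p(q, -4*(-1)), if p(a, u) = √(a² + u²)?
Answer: 1659 - 4*√17 ≈ 1642.5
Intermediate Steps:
q = 16 (q = 18 - 2 = 16)
1659 - p(q, -4*(-1)) = 1659 - √(16² + (-4*(-1))²) = 1659 - √(256 + 4²) = 1659 - √(256 + 16) = 1659 - √272 = 1659 - 4*√17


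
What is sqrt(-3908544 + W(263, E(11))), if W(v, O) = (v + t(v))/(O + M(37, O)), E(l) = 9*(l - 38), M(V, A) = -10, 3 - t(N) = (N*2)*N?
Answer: 2*I*sqrt(516832770)/23 ≈ 1976.9*I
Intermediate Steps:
t(N) = 3 - 2*N**2 (t(N) = 3 - N*2*N = 3 - 2*N*N = 3 - 2*N**2)
E(l) = -342 + 9*l (E(l) = 9*(-38 + l) = -342 + 9*l)
W(v, O) = (3 + v - 2*v**2)/(-10 + O) (W(v, O) = (v + (3 - 2*v**2))/(O - 10) = (3 + v - 2*v**2)/(-10 + O))
sqrt(-3908544 + W(263, E(11))) = sqrt(-3908544 + (3 + 263 - 2*263**2)/(-10 + (-342 + 9*11))) = sqrt(-3908544 + (3 + 263 - 2*69169)/(-10 + (-342 + 99))) = sqrt(-3908544 + (3 + 263 - 138338)/(-10 - 243)) = sqrt(-3908544 - 138072/(-253)) = sqrt(-3908544 - 1/253*(-138072)) = sqrt(-3908544 + 12552/23) = sqrt(-89883960/23) = 2*I*sqrt(516832770)/23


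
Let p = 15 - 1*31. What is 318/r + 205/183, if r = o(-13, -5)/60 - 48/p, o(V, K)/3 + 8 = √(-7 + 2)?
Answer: 2262115/18361 - 2120*I*√5/903 ≈ 123.2 - 5.2497*I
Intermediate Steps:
p = -16 (p = 15 - 31 = -16)
o(V, K) = -24 + 3*I*√5 (o(V, K) = -24 + 3*√(-7 + 2) = -24 + 3*√(-5) = -24 + 3*(I*√5) = -24 + 3*I*√5)
r = 13/5 + I*√5/20 (r = (-24 + 3*I*√5)/60 - 48/(-16) = (-24 + 3*I*√5)*(1/60) - 48*(-1/16) = (-⅖ + I*√5/20) + 3 = 13/5 + I*√5/20 ≈ 2.6 + 0.1118*I)
318/r + 205/183 = 318/(13/5 + I*√5/20) + 205/183 = 205/183 + 318/(13/5 + I*√5/20)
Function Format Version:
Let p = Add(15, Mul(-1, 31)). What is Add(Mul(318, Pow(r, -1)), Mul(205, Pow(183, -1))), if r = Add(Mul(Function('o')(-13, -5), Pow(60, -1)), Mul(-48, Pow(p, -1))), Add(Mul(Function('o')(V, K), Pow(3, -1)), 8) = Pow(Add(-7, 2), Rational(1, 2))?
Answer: Add(Rational(2262115, 18361), Mul(Rational(-2120, 903), I, Pow(5, Rational(1, 2)))) ≈ Add(123.20, Mul(-5.2497, I))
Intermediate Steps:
p = -16 (p = Add(15, -31) = -16)
Function('o')(V, K) = Add(-24, Mul(3, I, Pow(5, Rational(1, 2)))) (Function('o')(V, K) = Add(-24, Mul(3, Pow(Add(-7, 2), Rational(1, 2)))) = Add(-24, Mul(3, Pow(-5, Rational(1, 2)))) = Add(-24, Mul(3, Mul(I, Pow(5, Rational(1, 2))))) = Add(-24, Mul(3, I, Pow(5, Rational(1, 2)))))
r = Add(Rational(13, 5), Mul(Rational(1, 20), I, Pow(5, Rational(1, 2)))) (r = Add(Mul(Add(-24, Mul(3, I, Pow(5, Rational(1, 2)))), Pow(60, -1)), Mul(-48, Pow(-16, -1))) = Add(Mul(Add(-24, Mul(3, I, Pow(5, Rational(1, 2)))), Rational(1, 60)), Mul(-48, Rational(-1, 16))) = Add(Add(Rational(-2, 5), Mul(Rational(1, 20), I, Pow(5, Rational(1, 2)))), 3) = Add(Rational(13, 5), Mul(Rational(1, 20), I, Pow(5, Rational(1, 2)))) ≈ Add(2.6000, Mul(0.11180, I)))
Add(Mul(318, Pow(r, -1)), Mul(205, Pow(183, -1))) = Add(Mul(318, Pow(Add(Rational(13, 5), Mul(Rational(1, 20), I, Pow(5, Rational(1, 2)))), -1)), Mul(205, Pow(183, -1))) = Add(Mul(318, Pow(Add(Rational(13, 5), Mul(Rational(1, 20), I, Pow(5, Rational(1, 2)))), -1)), Mul(205, Rational(1, 183))) = Add(Mul(318, Pow(Add(Rational(13, 5), Mul(Rational(1, 20), I, Pow(5, Rational(1, 2)))), -1)), Rational(205, 183)) = Add(Rational(205, 183), Mul(318, Pow(Add(Rational(13, 5), Mul(Rational(1, 20), I, Pow(5, Rational(1, 2)))), -1)))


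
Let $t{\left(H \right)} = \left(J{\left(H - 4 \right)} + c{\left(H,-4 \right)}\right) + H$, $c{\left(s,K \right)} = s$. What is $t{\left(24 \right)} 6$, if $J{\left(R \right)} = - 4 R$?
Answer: $-192$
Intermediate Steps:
$t{\left(H \right)} = 16 - 2 H$ ($t{\left(H \right)} = \left(- 4 \left(H - 4\right) + H\right) + H = \left(- 4 \left(-4 + H\right) + H\right) + H = \left(\left(16 - 4 H\right) + H\right) + H = \left(16 - 3 H\right) + H = 16 - 2 H$)
$t{\left(24 \right)} 6 = \left(16 - 48\right) 6 = \left(-32\right) 6 = -192$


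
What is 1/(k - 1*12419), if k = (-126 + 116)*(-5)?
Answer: -1/12369 ≈ -8.0847e-5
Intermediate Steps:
k = 50 (k = -10*(-5) = 50)
1/(k - 1*12419) = 1/(50 - 1*12419) = 1/(50 - 12419) = 1/(-12369) = -1/12369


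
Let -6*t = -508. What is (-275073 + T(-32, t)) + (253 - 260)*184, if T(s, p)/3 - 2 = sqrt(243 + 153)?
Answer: -276355 + 18*sqrt(11) ≈ -2.7630e+5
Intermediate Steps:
t = 254/3 (t = -1/6*(-508) = 254/3 ≈ 84.667)
T(s, p) = 6 + 18*sqrt(11) (T(s, p) = 6 + 3*sqrt(243 + 153) = 6 + 3*sqrt(396) = 6 + 3*(6*sqrt(11)) = 6 + 18*sqrt(11))
(-275073 + T(-32, t)) + (253 - 260)*184 = (-275073 + (6 + 18*sqrt(11))) + (253 - 260)*184 = (-275067 + 18*sqrt(11)) - 7*184 = (-275067 + 18*sqrt(11)) - 1288 = -276355 + 18*sqrt(11)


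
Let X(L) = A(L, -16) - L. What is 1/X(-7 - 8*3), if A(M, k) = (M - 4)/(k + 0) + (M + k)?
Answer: -16/221 ≈ -0.072398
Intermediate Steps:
A(M, k) = M + k + (-4 + M)/k (A(M, k) = (-4 + M)/k + (M + k) = M + k + (-4 + M)/k)
X(L) = -63/4 - L/16 (X(L) = (-4 + L - 16*(L - 16))/(-16) - L = -(-4 + L - 16*(-16 + L))/16 - L = -(-4 + L + (256 - 16*L))/16 - L = -(252 - 15*L)/16 - L = (-63/4 + 15*L/16) - L = -63/4 - L/16)
1/X(-7 - 8*3) = 1/(-63/4 - (-7 - 8*3)/16) = 1/(-63/4 - (-7 - 24)/16) = 1/(-63/4 - 1/16*(-31)) = 1/(-63/4 + 31/16) = 1/(-221/16) = -16/221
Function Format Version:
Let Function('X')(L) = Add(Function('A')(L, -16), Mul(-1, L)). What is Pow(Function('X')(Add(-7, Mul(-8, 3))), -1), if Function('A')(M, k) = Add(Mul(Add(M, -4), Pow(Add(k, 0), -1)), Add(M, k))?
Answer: Rational(-16, 221) ≈ -0.072398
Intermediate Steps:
Function('A')(M, k) = Add(M, k, Mul(Pow(k, -1), Add(-4, M))) (Function('A')(M, k) = Add(Mul(Add(-4, M), Pow(k, -1)), Add(M, k)) = Add(Mul(Pow(k, -1), Add(-4, M)), Add(M, k)) = Add(M, k, Mul(Pow(k, -1), Add(-4, M))))
Function('X')(L) = Add(Rational(-63, 4), Mul(Rational(-1, 16), L)) (Function('X')(L) = Add(Mul(Pow(-16, -1), Add(-4, L, Mul(-16, Add(L, -16)))), Mul(-1, L)) = Add(Mul(Rational(-1, 16), Add(-4, L, Mul(-16, Add(-16, L)))), Mul(-1, L)) = Add(Mul(Rational(-1, 16), Add(-4, L, Add(256, Mul(-16, L)))), Mul(-1, L)) = Add(Mul(Rational(-1, 16), Add(252, Mul(-15, L))), Mul(-1, L)) = Add(Add(Rational(-63, 4), Mul(Rational(15, 16), L)), Mul(-1, L)) = Add(Rational(-63, 4), Mul(Rational(-1, 16), L)))
Pow(Function('X')(Add(-7, Mul(-8, 3))), -1) = Pow(Add(Rational(-63, 4), Mul(Rational(-1, 16), Add(-7, Mul(-8, 3)))), -1) = Pow(Add(Rational(-63, 4), Mul(Rational(-1, 16), Add(-7, -24))), -1) = Pow(Add(Rational(-63, 4), Mul(Rational(-1, 16), -31)), -1) = Pow(Add(Rational(-63, 4), Rational(31, 16)), -1) = Pow(Rational(-221, 16), -1) = Rational(-16, 221)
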